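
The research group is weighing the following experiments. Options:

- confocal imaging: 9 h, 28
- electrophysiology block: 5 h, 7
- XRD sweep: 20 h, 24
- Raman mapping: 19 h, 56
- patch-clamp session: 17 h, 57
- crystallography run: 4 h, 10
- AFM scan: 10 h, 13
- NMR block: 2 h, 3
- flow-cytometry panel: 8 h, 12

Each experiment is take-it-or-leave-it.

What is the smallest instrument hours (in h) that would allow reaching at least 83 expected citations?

26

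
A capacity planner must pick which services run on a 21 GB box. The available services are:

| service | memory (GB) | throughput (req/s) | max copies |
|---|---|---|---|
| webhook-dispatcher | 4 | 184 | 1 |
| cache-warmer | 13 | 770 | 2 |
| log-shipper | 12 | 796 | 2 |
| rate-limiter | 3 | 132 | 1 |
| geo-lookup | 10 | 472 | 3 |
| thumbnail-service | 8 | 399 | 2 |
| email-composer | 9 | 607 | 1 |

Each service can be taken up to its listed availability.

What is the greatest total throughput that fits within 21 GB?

1403

The ratio ordering already packs tightly: log-shipper + email-composer, 21 GB, 1403.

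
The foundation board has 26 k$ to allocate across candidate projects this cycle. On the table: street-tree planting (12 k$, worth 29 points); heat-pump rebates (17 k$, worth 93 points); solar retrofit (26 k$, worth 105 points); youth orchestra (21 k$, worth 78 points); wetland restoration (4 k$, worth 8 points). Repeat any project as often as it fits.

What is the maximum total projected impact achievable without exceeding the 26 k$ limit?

Taking heat-pump rebates + 2×wetland restoration: 25 k$ used, 109 in projected impact.

109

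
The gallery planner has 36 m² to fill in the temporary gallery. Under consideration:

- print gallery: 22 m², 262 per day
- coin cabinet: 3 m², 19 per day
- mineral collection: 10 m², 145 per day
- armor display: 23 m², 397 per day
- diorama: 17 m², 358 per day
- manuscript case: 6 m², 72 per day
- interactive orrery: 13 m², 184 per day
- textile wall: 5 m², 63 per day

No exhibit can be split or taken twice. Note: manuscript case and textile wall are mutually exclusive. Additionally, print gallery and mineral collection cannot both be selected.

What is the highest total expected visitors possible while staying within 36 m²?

By expected visitors per m²: diorama 21.06, armor display 17.26, mineral collection 14.50, interactive orrery 14.15 lead.
Filling by ratio: coin cabinet + mineral collection + diorama + textile wall for 585, with 1 m² left unused.
Using the slack differently, diorama + manuscript case + interactive orrery comes to 614 at 36 m².
No other feasible combination exceeds 614.

614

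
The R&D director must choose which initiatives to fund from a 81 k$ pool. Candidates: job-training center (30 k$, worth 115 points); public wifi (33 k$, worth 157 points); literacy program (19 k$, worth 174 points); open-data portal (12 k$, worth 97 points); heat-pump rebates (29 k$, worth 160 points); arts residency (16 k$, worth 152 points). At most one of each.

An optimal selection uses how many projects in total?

The maximum projected impact within 81 k$ is 583.
One optimal bundle: literacy program + open-data portal + heat-pump rebates + arts residency (76 k$).
All optima have 4 projects.

4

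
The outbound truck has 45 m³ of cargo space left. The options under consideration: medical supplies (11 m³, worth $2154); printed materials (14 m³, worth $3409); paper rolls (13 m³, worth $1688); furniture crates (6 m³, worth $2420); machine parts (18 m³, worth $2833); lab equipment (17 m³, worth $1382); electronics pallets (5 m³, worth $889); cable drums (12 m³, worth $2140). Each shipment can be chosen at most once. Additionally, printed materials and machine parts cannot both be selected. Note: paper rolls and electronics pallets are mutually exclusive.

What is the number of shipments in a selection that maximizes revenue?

Optimal total is 10123.
One optimal bundle: medical supplies + printed materials + furniture crates + cable drums (43 m³).
Any selection reaching 10123 contains exactly 4 shipments.

4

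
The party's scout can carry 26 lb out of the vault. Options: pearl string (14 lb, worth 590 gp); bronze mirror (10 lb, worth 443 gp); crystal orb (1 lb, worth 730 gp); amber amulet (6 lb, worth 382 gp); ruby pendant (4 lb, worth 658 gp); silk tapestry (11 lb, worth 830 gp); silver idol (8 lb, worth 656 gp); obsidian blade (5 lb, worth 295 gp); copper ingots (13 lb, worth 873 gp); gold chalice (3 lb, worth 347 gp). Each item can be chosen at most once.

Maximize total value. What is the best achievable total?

Ranking by ratio (value/lb): crystal orb 730.00, ruby pendant 164.50, gold chalice 115.67, silver idol 82.00.
Greedy by ratio would take crystal orb + amber amulet + ruby pendant + silver idol + gold chalice: 22 lb used, total 2773.
Replace silver idol with silk tapestry: the trade gains 174 net, giving 2947 at 25 lb.
An exhaustive check of the 1024 subsets confirms 2947.

2947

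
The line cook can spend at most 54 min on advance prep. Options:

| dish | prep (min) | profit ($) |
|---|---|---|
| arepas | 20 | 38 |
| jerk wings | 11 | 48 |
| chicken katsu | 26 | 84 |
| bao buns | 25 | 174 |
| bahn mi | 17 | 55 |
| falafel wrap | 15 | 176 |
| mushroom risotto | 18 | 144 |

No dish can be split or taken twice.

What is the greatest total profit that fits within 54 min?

398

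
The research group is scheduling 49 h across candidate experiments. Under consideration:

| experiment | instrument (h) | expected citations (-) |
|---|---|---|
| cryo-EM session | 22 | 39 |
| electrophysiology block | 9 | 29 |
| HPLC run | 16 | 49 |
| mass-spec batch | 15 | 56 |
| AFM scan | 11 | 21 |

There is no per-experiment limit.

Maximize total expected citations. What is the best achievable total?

By expected citations per h: mass-spec batch 3.73, electrophysiology block 3.22, HPLC run 3.06 lead.
Filling by ratio: 3×mass-spec batch for 168, with 4 h left unused.
Replace mass-spec batch with 2×electrophysiology block: the trade gains 2 net, giving 170 at 48 h.

170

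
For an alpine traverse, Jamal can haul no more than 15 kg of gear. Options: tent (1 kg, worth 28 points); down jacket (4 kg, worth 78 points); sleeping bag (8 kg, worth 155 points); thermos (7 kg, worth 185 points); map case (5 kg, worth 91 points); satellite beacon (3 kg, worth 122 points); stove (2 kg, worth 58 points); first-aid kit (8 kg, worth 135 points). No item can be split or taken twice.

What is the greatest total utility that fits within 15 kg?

The ratio heuristic lands on tent + thermos + satellite beacon + stove (393) but leaves 2 kg idle.
Replace stove with down jacket: the trade gains 20 net, giving 413 at 15 kg.
That's the maximum — no swap from here does better than 413.

413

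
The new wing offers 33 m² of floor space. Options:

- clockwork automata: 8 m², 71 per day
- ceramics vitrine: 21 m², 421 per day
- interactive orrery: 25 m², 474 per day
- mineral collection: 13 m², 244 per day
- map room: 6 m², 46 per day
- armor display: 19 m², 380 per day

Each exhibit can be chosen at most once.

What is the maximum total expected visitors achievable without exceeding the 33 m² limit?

624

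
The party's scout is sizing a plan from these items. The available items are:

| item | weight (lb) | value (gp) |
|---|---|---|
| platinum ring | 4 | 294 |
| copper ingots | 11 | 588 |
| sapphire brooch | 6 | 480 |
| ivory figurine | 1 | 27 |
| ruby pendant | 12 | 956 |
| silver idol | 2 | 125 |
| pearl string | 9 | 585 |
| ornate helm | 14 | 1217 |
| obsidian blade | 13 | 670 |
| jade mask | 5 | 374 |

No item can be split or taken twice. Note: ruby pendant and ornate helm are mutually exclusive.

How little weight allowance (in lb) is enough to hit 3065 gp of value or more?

40

Minimise lb subject to total value ≥ 3065.
platinum ring + sapphire brooch + silver idol + pearl string + ornate helm + jade mask: 3075 value at 40 lb.
Any bundle with less than 40 lb falls short of 3065.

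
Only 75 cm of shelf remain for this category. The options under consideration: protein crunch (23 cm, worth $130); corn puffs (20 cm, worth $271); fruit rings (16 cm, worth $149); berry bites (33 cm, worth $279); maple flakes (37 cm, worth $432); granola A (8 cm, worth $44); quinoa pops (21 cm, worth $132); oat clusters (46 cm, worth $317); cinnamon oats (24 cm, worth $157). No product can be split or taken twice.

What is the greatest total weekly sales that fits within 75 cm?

Taking corn puffs + fruit rings + maple flakes: 73 cm used, 852 in weekly sales.
Next best is corn puffs + maple flakes + granola A at 747 (65 cm) — short by 105.

852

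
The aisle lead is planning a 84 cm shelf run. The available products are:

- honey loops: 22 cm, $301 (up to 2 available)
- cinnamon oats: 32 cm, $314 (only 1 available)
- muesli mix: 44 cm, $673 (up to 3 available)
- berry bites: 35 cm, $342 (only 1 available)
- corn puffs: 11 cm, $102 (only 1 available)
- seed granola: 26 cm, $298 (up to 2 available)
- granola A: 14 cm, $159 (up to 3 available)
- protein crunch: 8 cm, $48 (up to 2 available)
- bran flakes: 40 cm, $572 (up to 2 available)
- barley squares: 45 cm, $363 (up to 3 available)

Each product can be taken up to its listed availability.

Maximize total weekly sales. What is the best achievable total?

Density check — muesli mix 15.30, bran flakes 14.30, honey loops 13.68, seed granola 11.46 are the best per cm.
Muesli mix + bran flakes uses 84 of the 84 cm and totals 1245.
That's the maximum — no swap from here does better than 1245.

1245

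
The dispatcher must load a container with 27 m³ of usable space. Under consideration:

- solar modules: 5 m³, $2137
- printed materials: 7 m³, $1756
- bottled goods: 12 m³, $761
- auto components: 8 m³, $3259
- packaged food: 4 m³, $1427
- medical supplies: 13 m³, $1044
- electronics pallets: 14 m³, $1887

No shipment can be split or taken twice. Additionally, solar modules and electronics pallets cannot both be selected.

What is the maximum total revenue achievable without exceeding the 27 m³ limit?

8579

Density check — solar modules 427.40, auto components 407.38, packaged food 356.75, printed materials 250.86 are the best per m³.
The ratio ordering already packs tightly: solar modules + printed materials + auto components + packaged food, 24 m³, 8579.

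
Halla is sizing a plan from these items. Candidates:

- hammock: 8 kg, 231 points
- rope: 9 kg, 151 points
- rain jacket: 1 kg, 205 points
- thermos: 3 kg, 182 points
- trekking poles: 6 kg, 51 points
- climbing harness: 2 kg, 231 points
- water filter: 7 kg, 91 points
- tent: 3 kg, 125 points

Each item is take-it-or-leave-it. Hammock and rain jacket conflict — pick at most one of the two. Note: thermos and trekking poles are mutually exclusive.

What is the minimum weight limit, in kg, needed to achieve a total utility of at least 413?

3

Look for the lowest-weight combination reaching 413.
rain jacket + climbing harness reaches 436 using 3 kg.
Below 3 kg the best achievable stays under 413.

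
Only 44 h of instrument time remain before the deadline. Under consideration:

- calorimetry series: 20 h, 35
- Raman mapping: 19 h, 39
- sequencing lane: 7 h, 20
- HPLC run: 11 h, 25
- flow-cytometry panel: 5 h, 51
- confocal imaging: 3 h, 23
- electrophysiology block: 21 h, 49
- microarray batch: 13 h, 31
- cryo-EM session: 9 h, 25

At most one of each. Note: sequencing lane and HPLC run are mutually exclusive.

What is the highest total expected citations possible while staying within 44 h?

158

Taking the top-ratio experiments first gives sequencing lane + flow-cytometry panel + confocal imaging + microarray batch + cryo-EM session for 150 (37 h).
Dropping microarray batch frees 13 h; slotting in Raman mapping (19 h) lifts the total to 158 at 43 h.
That's the maximum — no feasible swap from here does better than 158.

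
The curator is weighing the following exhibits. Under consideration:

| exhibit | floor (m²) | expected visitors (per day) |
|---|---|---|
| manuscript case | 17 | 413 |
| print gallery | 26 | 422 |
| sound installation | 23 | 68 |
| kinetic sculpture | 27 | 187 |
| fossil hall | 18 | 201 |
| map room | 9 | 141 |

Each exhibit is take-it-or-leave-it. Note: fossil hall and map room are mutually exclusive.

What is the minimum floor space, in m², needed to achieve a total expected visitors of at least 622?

Look for the lowest-floor combination reaching 622.
Taking manuscript case + print gallery gives 835 (≥ 622) for 43 m².
Any bundle with less than 43 m² falls short of 622.

43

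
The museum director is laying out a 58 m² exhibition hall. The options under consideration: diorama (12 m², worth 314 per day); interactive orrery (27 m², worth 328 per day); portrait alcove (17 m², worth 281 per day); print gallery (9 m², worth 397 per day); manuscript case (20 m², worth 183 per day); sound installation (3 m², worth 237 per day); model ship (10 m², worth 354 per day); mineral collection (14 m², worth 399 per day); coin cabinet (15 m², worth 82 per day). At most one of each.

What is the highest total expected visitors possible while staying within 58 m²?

1701

Ranking by ratio (expected visitors/m²): sound installation 79.00, print gallery 44.11, model ship 35.40.
Diorama + print gallery + sound installation + model ship + mineral collection uses 48 of the 58 m² and totals 1701.
An exhaustive check of the 512 subsets confirms 1701.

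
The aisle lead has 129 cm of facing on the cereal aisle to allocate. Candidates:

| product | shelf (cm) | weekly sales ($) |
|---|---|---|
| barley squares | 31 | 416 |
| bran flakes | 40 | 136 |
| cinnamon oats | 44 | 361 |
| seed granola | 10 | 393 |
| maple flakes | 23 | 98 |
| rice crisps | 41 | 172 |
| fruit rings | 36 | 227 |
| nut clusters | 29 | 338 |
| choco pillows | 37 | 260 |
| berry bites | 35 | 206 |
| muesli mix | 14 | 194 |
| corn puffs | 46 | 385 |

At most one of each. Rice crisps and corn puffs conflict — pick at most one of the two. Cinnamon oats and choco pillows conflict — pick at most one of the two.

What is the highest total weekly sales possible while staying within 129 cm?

Barley squares + cinnamon oats + seed granola + nut clusters + muesli mix uses 128 of the 129 cm and totals 1702.
The closest alternative, barley squares + seed granola + nut clusters + choco pillows + muesli mix, reaches only 1601.

1702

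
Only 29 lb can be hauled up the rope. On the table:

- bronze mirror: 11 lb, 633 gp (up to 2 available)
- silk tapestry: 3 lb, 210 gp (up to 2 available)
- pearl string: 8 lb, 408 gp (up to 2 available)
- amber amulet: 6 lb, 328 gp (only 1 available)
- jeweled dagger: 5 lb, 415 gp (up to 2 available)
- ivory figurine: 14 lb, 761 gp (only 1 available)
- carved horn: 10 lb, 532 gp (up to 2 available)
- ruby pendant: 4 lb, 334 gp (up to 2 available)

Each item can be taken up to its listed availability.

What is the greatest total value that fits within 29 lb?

2131

Density check — ruby pendant 83.50, jeweled dagger 83.00, silk tapestry 70.00, bronze mirror 57.55 are the best per lb.
Filling by ratio: 2×silk tapestry + 2×jeweled dagger + 2×ruby pendant for 1918, with 5 lb left unused.
The 6 lb tied up in 2×silk tapestry is better spent on bronze mirror — total rises to 2131 (29 lb).
No other feasible combination exceeds 2131.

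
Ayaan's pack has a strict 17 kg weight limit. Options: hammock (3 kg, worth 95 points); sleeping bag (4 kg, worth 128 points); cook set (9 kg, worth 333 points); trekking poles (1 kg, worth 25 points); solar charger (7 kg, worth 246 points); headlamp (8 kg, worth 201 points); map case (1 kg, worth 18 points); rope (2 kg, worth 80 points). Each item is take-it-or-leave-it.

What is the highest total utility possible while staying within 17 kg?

Taking the top-ratio items first gives sleeping bag + cook set + trekking poles + map case + rope for 584 (17 kg).
Dropping sleeping bag and map case and rope frees 7 kg; slotting in solar charger (7 kg) lifts the total to 604 at 17 kg.

604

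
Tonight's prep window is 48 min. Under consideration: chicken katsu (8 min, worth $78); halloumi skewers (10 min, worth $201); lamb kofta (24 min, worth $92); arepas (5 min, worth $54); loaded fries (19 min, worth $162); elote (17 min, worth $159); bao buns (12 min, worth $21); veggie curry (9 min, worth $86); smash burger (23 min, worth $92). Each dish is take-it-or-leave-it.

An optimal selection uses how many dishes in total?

4

The maximum profit within 48 min is 527.
For example chicken katsu + halloumi skewers + loaded fries + veggie curry achieves it, using 46 min.
Any selection reaching 527 contains exactly 4 dishes.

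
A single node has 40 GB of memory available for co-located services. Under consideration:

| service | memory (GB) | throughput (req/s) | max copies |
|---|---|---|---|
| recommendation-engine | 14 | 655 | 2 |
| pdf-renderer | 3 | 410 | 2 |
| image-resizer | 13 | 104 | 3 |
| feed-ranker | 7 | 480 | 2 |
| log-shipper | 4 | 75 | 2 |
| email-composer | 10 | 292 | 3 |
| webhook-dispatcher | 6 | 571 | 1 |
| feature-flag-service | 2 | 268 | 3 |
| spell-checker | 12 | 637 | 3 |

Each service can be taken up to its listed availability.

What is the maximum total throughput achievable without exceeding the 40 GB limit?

3330

A density-first pass picks 2×pdf-renderer + 2×feed-ranker + 2×log-shipper + webhook-dispatcher + 3×feature-flag-service — 3305 at 40 GB.
Dropping feed-ranker and 2×log-shipper frees 15 GB; slotting in recommendation-engine (14 GB) lifts the total to 3330 at 39 GB.
No other feasible combination exceeds 3330.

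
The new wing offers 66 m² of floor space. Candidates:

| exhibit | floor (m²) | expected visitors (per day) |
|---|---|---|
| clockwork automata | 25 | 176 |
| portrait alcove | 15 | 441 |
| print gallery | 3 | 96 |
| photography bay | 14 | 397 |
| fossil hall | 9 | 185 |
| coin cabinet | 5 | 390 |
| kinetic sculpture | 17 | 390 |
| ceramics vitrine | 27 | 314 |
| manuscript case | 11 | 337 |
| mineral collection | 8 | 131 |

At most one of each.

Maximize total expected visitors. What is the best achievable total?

2051

Density check — coin cabinet 78.00, print gallery 32.00, manuscript case 30.64, portrait alcove 29.40 are the best per m².
Best packing: portrait alcove + print gallery + photography bay + coin cabinet + kinetic sculpture + manuscript case — 65 m², 2051 total.
The closest alternative, portrait alcove + print gallery + photography bay + fossil hall + coin cabinet + manuscript case + mineral collection, reaches only 1977.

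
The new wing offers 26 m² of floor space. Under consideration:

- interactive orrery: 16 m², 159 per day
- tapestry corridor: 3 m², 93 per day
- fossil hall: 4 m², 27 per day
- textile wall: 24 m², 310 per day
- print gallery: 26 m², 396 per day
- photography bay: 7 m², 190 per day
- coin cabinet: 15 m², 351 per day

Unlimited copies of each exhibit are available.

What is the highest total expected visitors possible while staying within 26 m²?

752

By expected visitors per m²: tapestry corridor 31.00, photography bay 27.14, coin cabinet 23.40 lead.
A density-first pass picks 8×tapestry corridor — 744 at 24 m².
Replace 4×tapestry corridor with 2×photography bay: the trade gains 8 net, giving 752 at 26 m².
Nothing else within 26 m² beats 752.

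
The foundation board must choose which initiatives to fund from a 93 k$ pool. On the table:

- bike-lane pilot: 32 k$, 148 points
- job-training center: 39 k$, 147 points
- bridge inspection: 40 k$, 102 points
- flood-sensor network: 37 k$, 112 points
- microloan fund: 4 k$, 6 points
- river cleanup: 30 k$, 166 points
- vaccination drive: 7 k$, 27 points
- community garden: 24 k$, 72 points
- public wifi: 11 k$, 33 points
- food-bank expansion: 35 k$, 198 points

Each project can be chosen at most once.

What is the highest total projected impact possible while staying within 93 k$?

The ratio heuristic lands on microloan fund + river cleanup + vaccination drive + public wifi + food-bank expansion (430) but leaves 6 k$ idle.
The 18 k$ tied up in vaccination drive and public wifi is better spent on community garden — total rises to 442 (93 k$).
An exhaustive check of the 1024 subsets confirms 442.

442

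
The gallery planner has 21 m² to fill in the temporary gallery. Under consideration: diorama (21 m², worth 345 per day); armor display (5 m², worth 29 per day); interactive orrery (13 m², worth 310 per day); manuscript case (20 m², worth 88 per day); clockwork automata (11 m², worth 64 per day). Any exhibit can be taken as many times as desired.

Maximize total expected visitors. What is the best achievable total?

By expected visitors per m²: interactive orrery 23.85, diorama 16.43, clockwork automata 5.82 lead.
The ratio heuristic lands on armor display + interactive orrery (339) but leaves 3 m² idle.
Replace armor display and interactive orrery with diorama: the trade gains 6 net, giving 345 at 21 m².
Nothing else within 21 m² beats 345.

345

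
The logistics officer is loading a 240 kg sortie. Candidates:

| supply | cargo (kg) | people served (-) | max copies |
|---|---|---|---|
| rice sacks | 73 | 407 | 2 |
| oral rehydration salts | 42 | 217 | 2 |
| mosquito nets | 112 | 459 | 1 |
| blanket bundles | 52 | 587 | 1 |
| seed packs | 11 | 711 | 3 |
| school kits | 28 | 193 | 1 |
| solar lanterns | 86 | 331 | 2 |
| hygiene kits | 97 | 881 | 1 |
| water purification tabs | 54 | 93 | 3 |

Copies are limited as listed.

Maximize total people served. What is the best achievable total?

3818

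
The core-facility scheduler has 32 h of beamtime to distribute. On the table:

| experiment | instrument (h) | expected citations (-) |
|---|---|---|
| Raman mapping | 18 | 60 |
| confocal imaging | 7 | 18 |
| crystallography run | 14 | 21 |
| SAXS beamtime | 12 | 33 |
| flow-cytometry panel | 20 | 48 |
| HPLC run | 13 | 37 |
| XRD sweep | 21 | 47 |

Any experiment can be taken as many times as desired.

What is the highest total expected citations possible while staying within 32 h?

By expected citations per h: Raman mapping 3.33, HPLC run 2.85, SAXS beamtime 2.75 lead.
The ratio ordering already packs tightly: Raman mapping + HPLC run, 31 h, 97.
That's the maximum — no swap from here does better than 97.

97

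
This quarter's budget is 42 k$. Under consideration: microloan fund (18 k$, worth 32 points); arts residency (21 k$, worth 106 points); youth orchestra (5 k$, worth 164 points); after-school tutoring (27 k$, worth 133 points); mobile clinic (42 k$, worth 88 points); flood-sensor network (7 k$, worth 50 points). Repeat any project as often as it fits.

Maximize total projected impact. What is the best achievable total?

Taking 8×youth orchestra: 40 k$ used, 1312 in projected impact.

1312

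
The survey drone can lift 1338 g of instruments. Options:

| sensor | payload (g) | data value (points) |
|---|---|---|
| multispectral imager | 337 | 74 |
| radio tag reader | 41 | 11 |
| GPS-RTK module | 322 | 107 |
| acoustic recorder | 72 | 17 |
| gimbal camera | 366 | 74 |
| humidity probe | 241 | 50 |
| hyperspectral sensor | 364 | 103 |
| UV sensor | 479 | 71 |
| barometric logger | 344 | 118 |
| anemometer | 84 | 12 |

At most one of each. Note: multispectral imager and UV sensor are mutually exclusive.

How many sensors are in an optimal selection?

5

Optimal total is 389.
For example radio tag reader + GPS-RTK module + humidity probe + hyperspectral sensor + barometric logger achieves it, using 1312 g.
Any selection reaching 389 contains exactly 5 sensors.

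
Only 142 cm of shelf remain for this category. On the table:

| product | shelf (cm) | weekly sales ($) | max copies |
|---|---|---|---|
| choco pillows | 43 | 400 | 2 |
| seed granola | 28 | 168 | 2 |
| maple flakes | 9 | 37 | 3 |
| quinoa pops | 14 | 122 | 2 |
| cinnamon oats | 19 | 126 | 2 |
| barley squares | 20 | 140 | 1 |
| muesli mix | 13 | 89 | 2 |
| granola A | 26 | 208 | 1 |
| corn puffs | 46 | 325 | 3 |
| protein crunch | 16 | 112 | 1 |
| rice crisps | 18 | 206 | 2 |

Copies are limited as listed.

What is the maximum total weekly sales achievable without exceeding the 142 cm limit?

1352

Greedy by ratio would take 2×choco pillows + quinoa pops + 2×rice crisps: 136 cm used, total 1334.
The 14 cm tied up in quinoa pops is better spent on barley squares — total rises to 1352 (142 cm).
That's the maximum — no swap from here does better than 1352.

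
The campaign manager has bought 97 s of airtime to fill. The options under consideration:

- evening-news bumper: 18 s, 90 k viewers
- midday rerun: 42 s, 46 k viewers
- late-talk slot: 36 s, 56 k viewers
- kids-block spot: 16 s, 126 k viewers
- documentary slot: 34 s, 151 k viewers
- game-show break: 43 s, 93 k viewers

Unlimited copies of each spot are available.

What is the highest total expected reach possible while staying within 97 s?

The ratio ordering already packs tightly: 6×kids-block spot, 96 s, 756.
Nothing else within 97 s beats 756.

756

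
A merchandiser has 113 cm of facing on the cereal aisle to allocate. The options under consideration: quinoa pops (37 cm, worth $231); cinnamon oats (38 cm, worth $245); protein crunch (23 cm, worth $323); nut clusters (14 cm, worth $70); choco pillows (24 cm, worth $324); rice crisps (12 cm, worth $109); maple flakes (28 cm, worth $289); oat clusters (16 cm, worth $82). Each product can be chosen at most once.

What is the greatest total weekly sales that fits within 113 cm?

Density check — protein crunch 14.04, choco pillows 13.50, maple flakes 10.32, rice crisps 9.08 are the best per cm.
Taking the top-ratio products first gives protein crunch + choco pillows + rice crisps + maple flakes + oat clusters for 1127 (103 cm).
Replace rice crisps and oat clusters with cinnamon oats: the trade gains 54 net, giving 1181 at 113 cm.
The closest alternative, quinoa pops + protein crunch + choco pillows + maple flakes, reaches only 1167.

1181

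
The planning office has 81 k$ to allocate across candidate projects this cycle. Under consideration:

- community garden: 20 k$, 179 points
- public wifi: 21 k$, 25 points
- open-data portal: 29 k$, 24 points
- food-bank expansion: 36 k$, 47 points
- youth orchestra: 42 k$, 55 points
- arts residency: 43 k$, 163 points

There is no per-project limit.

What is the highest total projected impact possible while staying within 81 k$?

4×community garden uses 80 of the 81 k$ and totals 716.
Nothing else within 81 k$ beats 716.

716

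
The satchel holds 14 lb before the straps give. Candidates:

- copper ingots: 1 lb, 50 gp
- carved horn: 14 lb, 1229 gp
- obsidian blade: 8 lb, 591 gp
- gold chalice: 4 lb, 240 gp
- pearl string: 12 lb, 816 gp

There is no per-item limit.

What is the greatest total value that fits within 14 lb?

Best packing: carved horn — 14 lb, 1229 total.

1229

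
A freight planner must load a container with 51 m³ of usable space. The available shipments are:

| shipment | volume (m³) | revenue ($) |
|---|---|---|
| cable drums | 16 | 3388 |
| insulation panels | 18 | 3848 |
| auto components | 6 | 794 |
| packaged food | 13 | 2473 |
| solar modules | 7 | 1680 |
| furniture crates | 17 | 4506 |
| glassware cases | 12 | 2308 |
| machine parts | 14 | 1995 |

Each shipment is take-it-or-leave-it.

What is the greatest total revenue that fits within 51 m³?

Ranking by ratio (revenue/m³): furniture crates 265.06, solar modules 240.00, insulation panels 213.78, cable drums 211.75.
Taking the top-ratio shipments first gives insulation panels + auto components + solar modules + furniture crates for 10828 (48 m³).
Replace auto components and solar modules with cable drums: the trade gains 914 net, giving 11742 at 51 m³.
Runner-up cable drums + auto components + furniture crates + glassware cases tops out at 10996.

11742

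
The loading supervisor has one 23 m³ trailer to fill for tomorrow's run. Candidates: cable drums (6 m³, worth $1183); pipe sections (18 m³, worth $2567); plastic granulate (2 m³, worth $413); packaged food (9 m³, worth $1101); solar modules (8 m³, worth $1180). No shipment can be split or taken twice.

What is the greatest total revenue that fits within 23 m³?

Greedy by ratio would take cable drums + plastic granulate + solar modules: 16 m³ used, total 2776.
Replace plastic granulate with packaged food: the trade gains 688 net, giving 3464 at 23 m³.
An exhaustive check of the 32 subsets confirms 3464.

3464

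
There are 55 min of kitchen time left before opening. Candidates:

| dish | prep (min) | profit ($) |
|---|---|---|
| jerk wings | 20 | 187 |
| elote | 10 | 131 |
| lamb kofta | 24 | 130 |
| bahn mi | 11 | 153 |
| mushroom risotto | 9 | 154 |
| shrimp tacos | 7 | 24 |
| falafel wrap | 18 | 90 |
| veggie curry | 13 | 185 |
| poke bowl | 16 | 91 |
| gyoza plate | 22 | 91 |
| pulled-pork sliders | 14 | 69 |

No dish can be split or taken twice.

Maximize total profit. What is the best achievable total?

679

The ratio heuristic lands on elote + bahn mi + mushroom risotto + shrimp tacos + veggie curry (647) but leaves 5 min idle.
The 17 min tied up in elote and shrimp tacos is better spent on jerk wings — total rises to 679 (53 min).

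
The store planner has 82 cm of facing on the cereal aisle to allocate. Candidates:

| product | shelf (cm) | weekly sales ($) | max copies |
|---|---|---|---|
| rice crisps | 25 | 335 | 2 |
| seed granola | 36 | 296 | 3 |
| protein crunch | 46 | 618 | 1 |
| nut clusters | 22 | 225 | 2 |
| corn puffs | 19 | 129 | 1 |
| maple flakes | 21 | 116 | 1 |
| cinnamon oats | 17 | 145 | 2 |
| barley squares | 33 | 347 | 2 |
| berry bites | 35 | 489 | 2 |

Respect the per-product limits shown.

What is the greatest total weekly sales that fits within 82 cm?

1107

Greedy by ratio would take 2×berry bites: 70 cm used, total 978.
The 35 cm tied up in berry bites is better spent on protein crunch — total rises to 1107 (81 cm).
No other feasible combination exceeds 1107.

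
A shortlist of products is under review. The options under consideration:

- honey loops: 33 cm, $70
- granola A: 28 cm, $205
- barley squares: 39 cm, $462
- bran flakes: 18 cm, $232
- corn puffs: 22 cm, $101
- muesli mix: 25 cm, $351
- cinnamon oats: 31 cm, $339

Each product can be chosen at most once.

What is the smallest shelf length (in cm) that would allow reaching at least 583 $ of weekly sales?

43

Need the lightest bundle worth ≥ 583.
bran flakes + muesli mix reaches 583 using 43 cm.
No combination under 43 cm hits 583.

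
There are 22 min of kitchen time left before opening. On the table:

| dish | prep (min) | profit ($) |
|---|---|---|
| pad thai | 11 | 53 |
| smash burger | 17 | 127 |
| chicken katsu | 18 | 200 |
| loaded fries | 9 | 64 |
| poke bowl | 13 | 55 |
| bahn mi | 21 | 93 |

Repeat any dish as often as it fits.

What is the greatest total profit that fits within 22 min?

Density check — chicken katsu 11.11, smash burger 7.47, loaded fries 7.11, pad thai 4.82 are the best per min.
Best packing: chicken katsu — 18 min, 200 total.

200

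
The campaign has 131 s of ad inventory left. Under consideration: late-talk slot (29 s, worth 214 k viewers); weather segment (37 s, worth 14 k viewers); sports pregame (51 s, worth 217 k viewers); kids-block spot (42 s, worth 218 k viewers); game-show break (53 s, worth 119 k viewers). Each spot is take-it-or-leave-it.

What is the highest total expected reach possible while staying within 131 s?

649

Ranking by ratio (expected reach/s): late-talk slot 7.38, kids-block spot 5.19, sports pregame 4.25.
The ratio ordering already packs tightly: late-talk slot + sports pregame + kids-block spot, 122 s, 649.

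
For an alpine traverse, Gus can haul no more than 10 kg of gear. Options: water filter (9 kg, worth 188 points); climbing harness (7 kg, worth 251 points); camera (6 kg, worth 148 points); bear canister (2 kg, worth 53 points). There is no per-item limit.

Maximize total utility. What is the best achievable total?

Density check — climbing harness 35.86, bear canister 26.50, camera 24.67 are the best per kg.
Climbing harness + bear canister uses 9 of the 10 kg and totals 304.
The spare 1 kg is too small for any remaining item, and no exchange beats 304.

304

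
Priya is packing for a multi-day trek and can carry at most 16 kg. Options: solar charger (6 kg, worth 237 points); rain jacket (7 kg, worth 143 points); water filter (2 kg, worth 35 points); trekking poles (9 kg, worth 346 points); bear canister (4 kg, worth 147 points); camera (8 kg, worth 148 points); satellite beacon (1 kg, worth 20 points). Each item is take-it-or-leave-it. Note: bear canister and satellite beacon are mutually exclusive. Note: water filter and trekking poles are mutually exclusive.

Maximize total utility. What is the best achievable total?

603

By utility per kg: solar charger 39.50, trekking poles 38.44, bear canister 36.75 lead.
Taking solar charger + trekking poles + satellite beacon: 16 kg used, 603 in utility.
The closest alternative, solar charger + trekking poles, reaches only 583.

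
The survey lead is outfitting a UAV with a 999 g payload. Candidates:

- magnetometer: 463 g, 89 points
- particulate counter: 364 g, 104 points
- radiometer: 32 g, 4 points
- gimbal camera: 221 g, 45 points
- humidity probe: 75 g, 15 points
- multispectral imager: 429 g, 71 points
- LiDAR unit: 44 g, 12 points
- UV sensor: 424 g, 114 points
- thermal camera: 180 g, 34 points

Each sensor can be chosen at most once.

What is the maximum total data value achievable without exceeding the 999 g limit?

252

A density-first pass picks particulate counter + radiometer + humidity probe + LiDAR unit + UV sensor — 249 at 939 g.
Replace radiometer and humidity probe and LiDAR unit with thermal camera: the trade gains 3 net, giving 252 at 968 g.
The spare 31 g is too small for any remaining sensor, and no exchange beats 252.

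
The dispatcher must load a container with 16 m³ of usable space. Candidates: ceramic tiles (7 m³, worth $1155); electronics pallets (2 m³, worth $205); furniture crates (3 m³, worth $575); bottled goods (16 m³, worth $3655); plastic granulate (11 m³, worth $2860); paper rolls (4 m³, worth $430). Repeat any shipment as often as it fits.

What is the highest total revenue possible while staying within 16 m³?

3655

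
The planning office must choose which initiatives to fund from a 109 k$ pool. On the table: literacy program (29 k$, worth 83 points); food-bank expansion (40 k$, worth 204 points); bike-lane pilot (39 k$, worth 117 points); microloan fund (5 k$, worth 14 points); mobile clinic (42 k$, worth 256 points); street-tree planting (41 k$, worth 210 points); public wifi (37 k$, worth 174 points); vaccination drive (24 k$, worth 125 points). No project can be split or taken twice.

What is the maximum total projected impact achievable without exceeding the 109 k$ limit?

591

Mobile clinic + street-tree planting + vaccination drive uses 107 of the 109 k$ and totals 591.
The spare 2 k$ is too small for any remaining project, and no exchange beats 591.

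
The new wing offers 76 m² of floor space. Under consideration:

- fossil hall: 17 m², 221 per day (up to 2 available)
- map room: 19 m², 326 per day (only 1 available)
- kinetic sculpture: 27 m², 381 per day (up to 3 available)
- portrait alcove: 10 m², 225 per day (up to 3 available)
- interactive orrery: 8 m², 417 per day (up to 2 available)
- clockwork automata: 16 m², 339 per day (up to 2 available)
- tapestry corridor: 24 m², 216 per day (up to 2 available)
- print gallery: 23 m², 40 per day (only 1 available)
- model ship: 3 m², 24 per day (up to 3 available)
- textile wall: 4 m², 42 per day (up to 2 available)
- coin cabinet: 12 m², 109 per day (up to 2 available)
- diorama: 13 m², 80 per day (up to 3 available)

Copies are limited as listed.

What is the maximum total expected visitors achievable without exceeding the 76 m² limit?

Ranking by ratio (expected visitors/m²): interactive orrery 52.12, portrait alcove 22.50, clockwork automata 21.19.
Greedy by ratio would take 3×portrait alcove + 2×interactive orrery + clockwork automata + 2×model ship + 2×textile wall: 76 m² used, total 1980.
Replace portrait alcove and 2×model ship with clockwork automata: the trade gains 66 net, giving 2046 at 76 m².

2046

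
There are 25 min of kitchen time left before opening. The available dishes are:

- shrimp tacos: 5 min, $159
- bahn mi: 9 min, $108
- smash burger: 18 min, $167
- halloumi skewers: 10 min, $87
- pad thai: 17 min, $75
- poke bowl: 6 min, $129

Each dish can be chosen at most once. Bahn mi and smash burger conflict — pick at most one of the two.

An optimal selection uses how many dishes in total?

Best achievable profit is 396.
shrimp tacos + bahn mi + poke bowl hits 396 at 20 min.
All optima have 3 dishes.

3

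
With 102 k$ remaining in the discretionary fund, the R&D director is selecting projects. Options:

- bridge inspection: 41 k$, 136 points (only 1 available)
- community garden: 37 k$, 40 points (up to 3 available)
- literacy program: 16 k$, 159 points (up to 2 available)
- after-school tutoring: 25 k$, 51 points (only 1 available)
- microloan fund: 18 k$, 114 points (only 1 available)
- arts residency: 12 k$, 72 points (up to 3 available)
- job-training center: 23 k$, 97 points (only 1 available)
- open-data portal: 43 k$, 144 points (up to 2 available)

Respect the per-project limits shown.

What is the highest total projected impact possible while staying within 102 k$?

By projected impact per k$: literacy program 9.94, microloan fund 6.33, arts residency 6.00, job-training center 4.22 lead.
Greedy by ratio would take 2×literacy program + microloan fund + 3×arts residency: 86 k$ used, total 648.
The 12 k$ tied up in arts residency is better spent on job-training center — total rises to 673 (97 k$).
Nothing else within 102 k$ beats 673.

673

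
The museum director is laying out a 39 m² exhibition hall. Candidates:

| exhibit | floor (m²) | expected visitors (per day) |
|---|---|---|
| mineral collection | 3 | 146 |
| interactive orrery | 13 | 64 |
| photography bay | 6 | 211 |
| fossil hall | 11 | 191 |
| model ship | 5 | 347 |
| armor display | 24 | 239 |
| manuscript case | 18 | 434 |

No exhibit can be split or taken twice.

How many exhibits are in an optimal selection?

4

The maximum expected visitors within 39 m² is 1138.
mineral collection + photography bay + model ship + manuscript case hits 1138 at 32 m².
Every optimal selection uses 4 exhibits.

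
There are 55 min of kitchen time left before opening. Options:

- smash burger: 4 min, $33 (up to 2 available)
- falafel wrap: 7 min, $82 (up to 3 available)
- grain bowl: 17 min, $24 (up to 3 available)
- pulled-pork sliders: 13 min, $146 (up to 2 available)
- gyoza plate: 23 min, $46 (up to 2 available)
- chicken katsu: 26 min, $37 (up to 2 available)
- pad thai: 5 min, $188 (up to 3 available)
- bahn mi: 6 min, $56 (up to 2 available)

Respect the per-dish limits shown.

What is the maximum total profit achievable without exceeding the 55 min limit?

Taking the top-ratio dishes first gives 3×falafel wrap + pulled-pork sliders + 3×pad thai + bahn mi for 1012 (55 min).
Dropping falafel wrap and bahn mi frees 13 min; slotting in pulled-pork sliders (13 min) lifts the total to 1020 at 55 min.
That's the maximum — no swap from here does better than 1020.

1020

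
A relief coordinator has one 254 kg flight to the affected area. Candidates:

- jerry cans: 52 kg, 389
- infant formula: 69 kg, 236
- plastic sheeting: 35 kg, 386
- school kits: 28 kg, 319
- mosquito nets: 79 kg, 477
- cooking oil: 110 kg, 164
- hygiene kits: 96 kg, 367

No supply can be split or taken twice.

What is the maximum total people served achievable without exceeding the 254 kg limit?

Best packing: jerry cans + plastic sheeting + school kits + mosquito nets — 194 kg, 1571 total.

1571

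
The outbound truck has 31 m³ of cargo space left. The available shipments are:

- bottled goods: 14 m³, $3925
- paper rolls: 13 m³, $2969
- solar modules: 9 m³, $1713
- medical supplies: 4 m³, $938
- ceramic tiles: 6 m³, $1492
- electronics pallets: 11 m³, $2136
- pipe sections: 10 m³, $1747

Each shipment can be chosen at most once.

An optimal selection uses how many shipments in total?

3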